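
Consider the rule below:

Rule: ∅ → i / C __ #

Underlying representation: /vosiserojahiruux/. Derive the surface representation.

vosiserojahiruuxi

the form ends in the consonant /x/, so [i] is inserted word-finally.
Surface form: [vosiserojahiruuxi].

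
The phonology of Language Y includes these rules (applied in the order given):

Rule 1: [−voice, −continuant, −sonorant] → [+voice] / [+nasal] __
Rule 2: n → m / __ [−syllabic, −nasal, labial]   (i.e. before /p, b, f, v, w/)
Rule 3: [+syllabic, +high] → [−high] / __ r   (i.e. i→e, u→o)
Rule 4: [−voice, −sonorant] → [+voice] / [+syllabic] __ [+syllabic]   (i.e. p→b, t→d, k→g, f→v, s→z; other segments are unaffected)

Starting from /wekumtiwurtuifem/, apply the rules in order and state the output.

Rule 1 (post-nasal voicing): /t/ is a voiceless stop immediately after the nasal /m/, so it voices to [d]. /wekumtiwurtuifem/ → wekumdiwurtuifem.
Rule 2 (nasal place assimilation): no segment meets the environment; /wekumdiwurtuifem/ is unchanged.
Rule 3 (pre-rhotic lowering): /u/ is a high vowel immediately before /r/, so it lowers to [o]. /wekumdiwurtuifem/ → wekumdiwortuifem.
Rule 4 (intervocalic voicing): /k/ is a voiceless obstruent between vowels /e/ and /u/, so it voices to [g]. /f/ is a voiceless obstruent between vowels /i/ and /e/, so it voices to [v]. /wekumdiwortuifem/ → wegumdiwortuivem.

wegumdiwortuivem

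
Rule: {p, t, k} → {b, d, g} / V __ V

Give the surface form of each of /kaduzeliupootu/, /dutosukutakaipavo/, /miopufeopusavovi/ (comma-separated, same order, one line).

/kaduzeliupootu/: /p/ is a voiceless stop between vowels /u/ and /o/, so it voices to [b]. /t/ is a voiceless stop between vowels /o/ and /u/, so it voices to [d]. → [kaduzeliuboodu].
/dutosukutakaipavo/: /t/ is a voiceless stop between vowels /u/ and /o/, so it voices to [d]. /k/ is a voiceless stop between vowels /u/ and /u/, so it voices to [g]. /t/ is a voiceless stop between vowels /u/ and /a/, so it voices to [d]. /k/ is a voiceless stop between vowels /a/ and /a/, so it voices to [g]. /p/ is a voiceless stop between vowels /i/ and /a/, so it voices to [b]. → [dudosugudagaibavo].
/miopufeopusavovi/: /p/ is a voiceless stop between vowels /o/ and /u/, so it voices to [b]. /p/ is a voiceless stop between vowels /o/ and /u/, so it voices to [b]. → [miobufeobusavovi].

kaduzeliuboodu, dudosugudagaibavo, miobufeobusavovi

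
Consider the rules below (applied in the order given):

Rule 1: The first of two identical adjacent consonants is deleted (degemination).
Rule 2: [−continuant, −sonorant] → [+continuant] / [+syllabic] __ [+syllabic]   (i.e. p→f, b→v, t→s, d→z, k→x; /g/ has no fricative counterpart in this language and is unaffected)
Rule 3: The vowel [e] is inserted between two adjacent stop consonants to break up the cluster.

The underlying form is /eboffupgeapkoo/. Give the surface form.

evofupegeapekoo

Rule 1 (degemination): /ff/ is a geminate; the first /f/ deletes. /eboffupgeapkoo/ → ebofupgeapkoo.
Rule 2 (intervocalic spirantization): /b/ is a stop between vowels /e/ and /o/, so it spirantizes to the fricative [v]. /ebofupgeapkoo/ → evofupgeapkoo.
Rule 3 (stop-cluster e-epenthesis): /p/ and /g/ form a stop–stop cluster, so [e] is inserted between them. /p/ and /k/ form a stop–stop cluster, so [e] is inserted between them. /evofupgeapkoo/ → evofupegeapekoo.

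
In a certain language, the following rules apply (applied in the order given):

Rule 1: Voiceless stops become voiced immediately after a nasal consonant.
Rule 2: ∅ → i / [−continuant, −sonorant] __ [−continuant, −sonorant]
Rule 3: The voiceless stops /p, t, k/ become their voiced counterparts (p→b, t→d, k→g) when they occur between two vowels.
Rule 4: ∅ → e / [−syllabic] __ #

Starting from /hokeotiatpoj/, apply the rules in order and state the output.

Rule 1 (post-nasal voicing): no segment meets the environment; /hokeotiatpoj/ is unchanged.
Rule 2 (stop-cluster i-epenthesis): /t/ and /p/ form a stop–stop cluster, so [i] is inserted between them. /hokeotiatpoj/ → hokeotiatipoj.
Rule 3 (intervocalic voicing): /k/ is a voiceless stop between vowels /o/ and /e/, so it voices to [g]. /t/ is a voiceless stop between vowels /o/ and /i/, so it voices to [d]. /t/ is a voiceless stop between vowels /a/ and /i/, so it voices to [d]. /p/ is a voiceless stop between vowels /i/ and /o/, so it voices to [b]. /hokeotiatipoj/ → hogeodiadiboj.
Rule 4 (final e-epenthesis): the form ends in the consonant /j/, so [e] is inserted word-finally. /hogeodiadiboj/ → hogeodiadiboje.

hogeodiadiboje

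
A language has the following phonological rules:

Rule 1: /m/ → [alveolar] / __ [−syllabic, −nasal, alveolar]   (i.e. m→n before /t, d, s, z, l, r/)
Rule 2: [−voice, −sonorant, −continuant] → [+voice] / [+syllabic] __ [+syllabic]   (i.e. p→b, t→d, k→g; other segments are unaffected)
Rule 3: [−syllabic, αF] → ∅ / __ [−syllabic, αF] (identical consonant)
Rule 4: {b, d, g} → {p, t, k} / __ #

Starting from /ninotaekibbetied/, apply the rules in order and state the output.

ninodaegibediet

Rule 1 (nasal place assimilation): no segment meets the environment; /ninotaekibbetied/ is unchanged.
Rule 2 (intervocalic voicing): /t/ is a voiceless stop between vowels /o/ and /a/, so it voices to [d]. /k/ is a voiceless stop between vowels /e/ and /i/, so it voices to [g]. /t/ is a voiceless stop between vowels /e/ and /i/, so it voices to [d]. /ninotaekibbetied/ → ninodaegibbedied.
Rule 3 (degemination): /bb/ is a geminate; the first /b/ deletes. /ninodaegibbedied/ → ninodaegibedied.
Rule 4 (final devoicing): /d/ is a voiced stop in word-final position, so it devoices to [t]. /ninodaegibedied/ → ninodaegibediet.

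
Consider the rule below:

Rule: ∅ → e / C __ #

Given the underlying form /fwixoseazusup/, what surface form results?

the form ends in the consonant /p/, so [e] is inserted word-finally.
Surface form: [fwixoseazusupe].

fwixoseazusupe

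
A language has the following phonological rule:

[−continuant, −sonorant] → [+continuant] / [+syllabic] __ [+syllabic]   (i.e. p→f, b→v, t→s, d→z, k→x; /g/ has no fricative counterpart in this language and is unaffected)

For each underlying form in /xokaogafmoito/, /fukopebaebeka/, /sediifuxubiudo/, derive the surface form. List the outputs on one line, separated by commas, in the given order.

xoxaogafmoiso, fuxofevaevexa, seziifuxuviuzo

/xokaogafmoito/: /k/ is a stop between vowels /o/ and /a/, so it spirantizes to the fricative [x]. /t/ is a stop between vowels /i/ and /o/, so it spirantizes to the fricative [s]. → [xoxaogafmoiso].
/fukopebaebeka/: /k/ is a stop between vowels /u/ and /o/, so it spirantizes to the fricative [x]. /p/ is a stop between vowels /o/ and /e/, so it spirantizes to the fricative [f]. /b/ is a stop between vowels /e/ and /a/, so it spirantizes to the fricative [v]. /b/ is a stop between vowels /e/ and /e/, so it spirantizes to the fricative [v]. /k/ is a stop between vowels /e/ and /a/, so it spirantizes to the fricative [x]. → [fuxofevaevexa].
/sediifuxubiudo/: /d/ is a stop between vowels /e/ and /i/, so it spirantizes to the fricative [z]. /b/ is a stop between vowels /u/ and /i/, so it spirantizes to the fricative [v]. /d/ is a stop between vowels /u/ and /o/, so it spirantizes to the fricative [z]. → [seziifuxuviuzo].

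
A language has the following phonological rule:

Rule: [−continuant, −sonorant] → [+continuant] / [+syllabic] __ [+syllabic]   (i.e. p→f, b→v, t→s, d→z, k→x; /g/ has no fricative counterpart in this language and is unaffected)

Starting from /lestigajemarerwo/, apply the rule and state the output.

lestigajemarerwo

No segment of /lestigajemarerwo/ meets the structural description of the rule, so the form surfaces unchanged.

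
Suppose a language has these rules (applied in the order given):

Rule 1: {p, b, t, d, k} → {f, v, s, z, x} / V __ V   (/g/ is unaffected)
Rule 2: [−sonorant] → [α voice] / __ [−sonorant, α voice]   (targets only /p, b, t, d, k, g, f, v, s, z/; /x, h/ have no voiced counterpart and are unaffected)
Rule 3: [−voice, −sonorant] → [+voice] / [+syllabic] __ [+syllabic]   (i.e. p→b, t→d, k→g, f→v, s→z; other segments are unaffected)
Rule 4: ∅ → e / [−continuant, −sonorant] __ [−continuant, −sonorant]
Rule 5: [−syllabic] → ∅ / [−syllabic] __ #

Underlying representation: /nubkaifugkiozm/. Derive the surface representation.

nupekaivukekioz

Rule 1 (intervocalic spirantization): no segment meets the environment; /nubkaifugkiozm/ is unchanged.
Rule 2 (regressive voicing assimilation): /b/ precedes the voiceless obstruent /k/, so it devoices to [p] by assimilation. /g/ precedes the voiceless obstruent /k/, so it devoices to [k] by assimilation. /nubkaifugkiozm/ → nupkaifukkiozm.
Rule 3 (intervocalic voicing): /f/ is a voiceless obstruent between vowels /i/ and /u/, so it voices to [v]. /nupkaifukkiozm/ → nupkaivukkiozm.
Rule 4 (stop-cluster e-epenthesis): /p/ and /k/ form a stop–stop cluster, so [e] is inserted between them. /k/ and /k/ form a stop–stop cluster, so [e] is inserted between them. /nupkaivukkiozm/ → nupekaivukekiozm.
Rule 5 (final cluster simplification): /m/ is the second consonant of a word-final cluster /zm/, so it deletes. /nupekaivukekiozm/ → nupekaivukekioz.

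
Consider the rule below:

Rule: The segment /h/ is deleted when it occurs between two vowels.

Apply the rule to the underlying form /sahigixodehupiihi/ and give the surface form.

saigixodeupiii

/h/ occurs between vowels /a/ and /i/, so it deletes.
/h/ occurs between vowels /e/ and /u/, so it deletes.
/h/ occurs between vowels /i/ and /i/, so it deletes.
Surface form: [saigixodeupiii].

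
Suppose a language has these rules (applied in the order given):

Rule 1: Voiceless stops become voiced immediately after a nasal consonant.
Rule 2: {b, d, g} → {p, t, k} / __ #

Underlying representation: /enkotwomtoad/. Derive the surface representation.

engotwomdoat

Rule 1 (post-nasal voicing): /k/ is a voiceless stop immediately after the nasal /n/, so it voices to [g]. /t/ is a voiceless stop immediately after the nasal /m/, so it voices to [d]. /enkotwomtoad/ → engotwomdoad.
Rule 2 (final devoicing): /d/ is a voiced stop in word-final position, so it devoices to [t]. /engotwomdoad/ → engotwomdoat.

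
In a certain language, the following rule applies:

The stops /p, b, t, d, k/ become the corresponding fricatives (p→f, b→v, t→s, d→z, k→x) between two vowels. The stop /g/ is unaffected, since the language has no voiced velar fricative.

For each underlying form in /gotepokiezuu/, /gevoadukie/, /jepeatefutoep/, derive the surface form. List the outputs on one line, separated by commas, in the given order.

gosefoxiezuu, gevoazuxie, jefeasefusoep

/gotepokiezuu/: /t/ is a stop between vowels /o/ and /e/, so it spirantizes to the fricative [s]. /p/ is a stop between vowels /e/ and /o/, so it spirantizes to the fricative [f]. /k/ is a stop between vowels /o/ and /i/, so it spirantizes to the fricative [x]. → [gosefoxiezuu].
/gevoadukie/: /d/ is a stop between vowels /a/ and /u/, so it spirantizes to the fricative [z]. /k/ is a stop between vowels /u/ and /i/, so it spirantizes to the fricative [x]. → [gevoazuxie].
/jepeatefutoep/: /p/ is a stop between vowels /e/ and /e/, so it spirantizes to the fricative [f]. /t/ is a stop between vowels /a/ and /e/, so it spirantizes to the fricative [s]. /t/ is a stop between vowels /u/ and /o/, so it spirantizes to the fricative [s]. → [jefeasefusoep].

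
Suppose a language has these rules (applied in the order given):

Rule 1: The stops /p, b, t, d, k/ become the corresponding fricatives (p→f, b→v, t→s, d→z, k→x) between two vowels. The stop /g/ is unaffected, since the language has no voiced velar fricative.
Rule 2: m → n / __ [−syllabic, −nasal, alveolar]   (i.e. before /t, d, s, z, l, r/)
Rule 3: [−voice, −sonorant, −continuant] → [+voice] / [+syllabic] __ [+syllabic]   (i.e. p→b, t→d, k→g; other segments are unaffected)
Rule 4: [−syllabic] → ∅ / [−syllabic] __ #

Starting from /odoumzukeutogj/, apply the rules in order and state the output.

ozounzuxeusog

Rule 1 (intervocalic spirantization): /d/ is a stop between vowels /o/ and /o/, so it spirantizes to the fricative [z]. /k/ is a stop between vowels /u/ and /e/, so it spirantizes to the fricative [x]. /t/ is a stop between vowels /u/ and /o/, so it spirantizes to the fricative [s]. /odoumzukeutogj/ → ozoumzuxeusogj.
Rule 2 (nasal place assimilation): /m/ precedes the alveolar consonant /z/, so it assimilates in place to [n]. /ozoumzuxeusogj/ → ozounzuxeusogj.
Rule 3 (intervocalic voicing): no segment meets the environment; /ozounzuxeusogj/ is unchanged.
Rule 4 (final cluster simplification): /j/ is the second consonant of a word-final cluster /gj/, so it deletes. /ozounzuxeusogj/ → ozounzuxeusog.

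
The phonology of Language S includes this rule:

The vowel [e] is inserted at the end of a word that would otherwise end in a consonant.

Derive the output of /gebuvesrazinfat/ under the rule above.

gebuvesrazinfate

the form ends in the consonant /t/, so [e] is inserted word-finally.
Surface form: [gebuvesrazinfate].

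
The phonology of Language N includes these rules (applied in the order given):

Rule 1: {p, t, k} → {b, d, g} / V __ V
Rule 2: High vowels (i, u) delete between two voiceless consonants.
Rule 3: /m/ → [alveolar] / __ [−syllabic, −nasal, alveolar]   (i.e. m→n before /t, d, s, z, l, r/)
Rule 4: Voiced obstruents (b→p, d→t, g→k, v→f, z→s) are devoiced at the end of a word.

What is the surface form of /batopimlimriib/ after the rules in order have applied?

badobinlinriip

Rule 1 (intervocalic voicing): /t/ is a voiceless stop between vowels /a/ and /o/, so it voices to [d]. /p/ is a voiceless stop between vowels /o/ and /i/, so it voices to [b]. /batopimlimriib/ → badobimlimriib.
Rule 2 (high vowel syncope): no segment meets the environment; /badobimlimriib/ is unchanged.
Rule 3 (nasal place assimilation): /m/ precedes the alveolar consonant /l/, so it assimilates in place to [n]. /m/ precedes the alveolar consonant /r/, so it assimilates in place to [n]. /badobimlimriib/ → badobinlinriib.
Rule 4 (final devoicing): /b/ is a voiced obstruent in word-final position, so it devoices to [p]. /badobinlinriib/ → badobinlinriip.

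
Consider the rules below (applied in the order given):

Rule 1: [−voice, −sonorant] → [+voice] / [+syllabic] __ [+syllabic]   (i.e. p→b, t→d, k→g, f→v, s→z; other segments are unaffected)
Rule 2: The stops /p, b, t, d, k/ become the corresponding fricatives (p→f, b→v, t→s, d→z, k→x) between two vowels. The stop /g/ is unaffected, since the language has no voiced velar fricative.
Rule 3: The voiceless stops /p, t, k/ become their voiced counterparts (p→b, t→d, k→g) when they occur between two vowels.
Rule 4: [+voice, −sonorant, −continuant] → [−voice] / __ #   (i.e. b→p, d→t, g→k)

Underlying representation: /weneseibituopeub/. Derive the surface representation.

Rule 1 (intervocalic voicing): /s/ is a voiceless obstruent between vowels /e/ and /e/, so it voices to [z]. /t/ is a voiceless obstruent between vowels /i/ and /u/, so it voices to [d]. /p/ is a voiceless obstruent between vowels /o/ and /e/, so it voices to [b]. /weneseibituopeub/ → wenezeibiduobeub.
Rule 2 (intervocalic spirantization): /b/ is a stop between vowels /i/ and /i/, so it spirantizes to the fricative [v]. /d/ is a stop between vowels /i/ and /u/, so it spirantizes to the fricative [z]. /b/ is a stop between vowels /o/ and /e/, so it spirantizes to the fricative [v]. /wenezeibiduobeub/ → wenezeivizuoveub.
Rule 3 (intervocalic voicing): no segment meets the environment; /wenezeivizuoveub/ is unchanged.
Rule 4 (final devoicing): /b/ is a voiced stop in word-final position, so it devoices to [p]. /wenezeivizuoveub/ → wenezeivizuoveup.

wenezeivizuoveup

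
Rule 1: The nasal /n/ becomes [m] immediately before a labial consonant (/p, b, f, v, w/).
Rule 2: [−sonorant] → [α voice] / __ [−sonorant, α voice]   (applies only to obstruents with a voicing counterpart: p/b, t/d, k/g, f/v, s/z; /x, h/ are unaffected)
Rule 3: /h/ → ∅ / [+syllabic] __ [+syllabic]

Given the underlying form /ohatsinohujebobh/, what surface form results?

Rule 1 (nasal place assimilation): no segment meets the environment; /ohatsinohujebobh/ is unchanged.
Rule 2 (regressive voicing assimilation): /b/ precedes the voiceless obstruent /h/, so it devoices to [p] by assimilation. /ohatsinohujebobh/ → ohatsinohujeboph.
Rule 3 (intervocalic h-deletion): /h/ occurs between vowels /o/ and /a/, so it deletes. /h/ occurs between vowels /o/ and /u/, so it deletes. /ohatsinohujeboph/ → oatsinoujeboph.

oatsinoujeboph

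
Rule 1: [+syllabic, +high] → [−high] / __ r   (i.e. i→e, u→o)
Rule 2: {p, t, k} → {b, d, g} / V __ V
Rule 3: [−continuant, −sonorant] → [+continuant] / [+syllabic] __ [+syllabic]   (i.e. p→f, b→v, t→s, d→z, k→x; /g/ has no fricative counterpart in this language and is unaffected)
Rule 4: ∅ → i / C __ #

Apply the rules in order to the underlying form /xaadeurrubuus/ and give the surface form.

Rule 1 (pre-rhotic lowering): /u/ is a high vowel immediately before /r/, so it lowers to [o]. /xaadeurrubuus/ → xaadeorrubuus.
Rule 2 (intervocalic voicing): no segment meets the environment; /xaadeorrubuus/ is unchanged.
Rule 3 (intervocalic spirantization): /d/ is a stop between vowels /a/ and /e/, so it spirantizes to the fricative [z]. /b/ is a stop between vowels /u/ and /u/, so it spirantizes to the fricative [v]. /xaadeorrubuus/ → xaazeorruvuus.
Rule 4 (final i-epenthesis): the form ends in the consonant /s/, so [i] is inserted word-finally. /xaazeorruvuus/ → xaazeorruvuusi.

xaazeorruvuusi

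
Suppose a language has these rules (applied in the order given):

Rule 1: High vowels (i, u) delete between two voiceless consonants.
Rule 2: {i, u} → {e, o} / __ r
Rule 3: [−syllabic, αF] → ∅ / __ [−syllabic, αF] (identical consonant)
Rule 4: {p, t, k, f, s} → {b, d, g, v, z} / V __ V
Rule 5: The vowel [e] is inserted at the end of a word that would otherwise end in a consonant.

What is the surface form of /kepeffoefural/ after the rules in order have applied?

kebevoevorale

Rule 1 (high vowel syncope): no segment meets the environment; /kepeffoefural/ is unchanged.
Rule 2 (pre-rhotic lowering): /u/ is a high vowel immediately before /r/, so it lowers to [o]. /kepeffoefural/ → kepeffoeforal.
Rule 3 (degemination): /ff/ is a geminate; the first /f/ deletes. /kepeffoeforal/ → kepefoeforal.
Rule 4 (intervocalic voicing): /p/ is a voiceless obstruent between vowels /e/ and /e/, so it voices to [b]. /f/ is a voiceless obstruent between vowels /e/ and /o/, so it voices to [v]. /f/ is a voiceless obstruent between vowels /e/ and /o/, so it voices to [v]. /kepefoeforal/ → kebevoevoral.
Rule 5 (final e-epenthesis): the form ends in the consonant /l/, so [e] is inserted word-finally. /kebevoevoral/ → kebevoevorale.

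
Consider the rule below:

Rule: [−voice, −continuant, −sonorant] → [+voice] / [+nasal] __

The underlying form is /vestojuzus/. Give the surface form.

vestojuzus

No segment of /vestojuzus/ meets the structural description of the rule, so the form surfaces unchanged.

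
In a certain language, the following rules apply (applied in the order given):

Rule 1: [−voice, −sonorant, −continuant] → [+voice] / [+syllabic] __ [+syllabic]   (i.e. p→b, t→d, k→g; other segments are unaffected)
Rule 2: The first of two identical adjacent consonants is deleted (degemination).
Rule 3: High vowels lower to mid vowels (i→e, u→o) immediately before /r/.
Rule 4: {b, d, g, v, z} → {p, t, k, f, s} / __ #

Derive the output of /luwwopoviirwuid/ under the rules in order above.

luwobovierwuit

Rule 1 (intervocalic voicing): /p/ is a voiceless stop between vowels /o/ and /o/, so it voices to [b]. /luwwopoviirwuid/ → luwwoboviirwuid.
Rule 2 (degemination): /ww/ is a geminate; the first /w/ deletes. /luwwoboviirwuid/ → luwoboviirwuid.
Rule 3 (pre-rhotic lowering): /i/ is a high vowel immediately before /r/, so it lowers to [e]. /luwoboviirwuid/ → luwobovierwuid.
Rule 4 (final devoicing): /d/ is a voiced obstruent in word-final position, so it devoices to [t]. /luwobovierwuid/ → luwobovierwuit.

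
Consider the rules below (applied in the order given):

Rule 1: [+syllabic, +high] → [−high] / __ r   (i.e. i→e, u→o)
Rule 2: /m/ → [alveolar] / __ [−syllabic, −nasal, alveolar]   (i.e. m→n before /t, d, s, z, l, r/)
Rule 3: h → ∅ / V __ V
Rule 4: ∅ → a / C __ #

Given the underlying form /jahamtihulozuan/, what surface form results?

Rule 1 (pre-rhotic lowering): no segment meets the environment; /jahamtihulozuan/ is unchanged.
Rule 2 (nasal place assimilation): /m/ precedes the alveolar consonant /t/, so it assimilates in place to [n]. /jahamtihulozuan/ → jahantihulozuan.
Rule 3 (intervocalic h-deletion): /h/ occurs between vowels /a/ and /a/, so it deletes. /h/ occurs between vowels /i/ and /u/, so it deletes. /jahantihulozuan/ → jaantiulozuan.
Rule 4 (final a-epenthesis): the form ends in the consonant /n/, so [a] is inserted word-finally. /jaantiulozuan/ → jaantiulozuana.

jaantiulozuana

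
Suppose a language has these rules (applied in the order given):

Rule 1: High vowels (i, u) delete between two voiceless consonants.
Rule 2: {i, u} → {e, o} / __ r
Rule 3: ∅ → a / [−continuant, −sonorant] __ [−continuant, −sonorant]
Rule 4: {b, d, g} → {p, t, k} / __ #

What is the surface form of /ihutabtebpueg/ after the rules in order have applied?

Rule 1 (high vowel syncope): /u/ is a high vowel flanked by voiceless consonants /h/ and /t/, so it deletes. /ihutabtebpueg/ → ihtabtebpueg.
Rule 2 (pre-rhotic lowering): no segment meets the environment; /ihtabtebpueg/ is unchanged.
Rule 3 (stop-cluster a-epenthesis): /b/ and /t/ form a stop–stop cluster, so [a] is inserted between them. /b/ and /p/ form a stop–stop cluster, so [a] is inserted between them. /ihtabtebpueg/ → ihtabatebapueg.
Rule 4 (final devoicing): /g/ is a voiced stop in word-final position, so it devoices to [k]. /ihtabatebapueg/ → ihtabatebapuek.

ihtabatebapuek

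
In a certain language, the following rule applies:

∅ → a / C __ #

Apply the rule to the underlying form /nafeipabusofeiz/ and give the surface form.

the form ends in the consonant /z/, so [a] is inserted word-finally.
Surface form: [nafeipabusofeiza].

nafeipabusofeiza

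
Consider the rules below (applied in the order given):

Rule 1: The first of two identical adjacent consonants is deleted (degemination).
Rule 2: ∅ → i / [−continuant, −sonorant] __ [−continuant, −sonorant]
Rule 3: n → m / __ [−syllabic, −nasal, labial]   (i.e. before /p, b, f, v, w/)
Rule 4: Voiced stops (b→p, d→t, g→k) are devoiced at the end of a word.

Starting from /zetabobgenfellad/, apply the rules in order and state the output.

zetabobigemfelat

Rule 1 (degemination): /ll/ is a geminate; the first /l/ deletes. /zetabobgenfellad/ → zetabobgenfelad.
Rule 2 (stop-cluster i-epenthesis): /b/ and /g/ form a stop–stop cluster, so [i] is inserted between them. /zetabobgenfelad/ → zetabobigenfelad.
Rule 3 (nasal place assimilation): /n/ precedes the labial consonant /f/, so it assimilates in place to [m]. /zetabobigenfelad/ → zetabobigemfelad.
Rule 4 (final devoicing): /d/ is a voiced stop in word-final position, so it devoices to [t]. /zetabobigemfelad/ → zetabobigemfelat.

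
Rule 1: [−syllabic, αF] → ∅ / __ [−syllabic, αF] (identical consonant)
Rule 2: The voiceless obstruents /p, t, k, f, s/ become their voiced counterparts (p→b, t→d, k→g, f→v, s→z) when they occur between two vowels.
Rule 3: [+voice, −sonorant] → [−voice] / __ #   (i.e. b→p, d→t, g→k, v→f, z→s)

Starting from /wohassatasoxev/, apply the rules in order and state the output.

wohazadazoxef

Rule 1 (degemination): /ss/ is a geminate; the first /s/ deletes. /wohassatasoxev/ → wohasatasoxev.
Rule 2 (intervocalic voicing): /s/ is a voiceless obstruent between vowels /a/ and /a/, so it voices to [z]. /t/ is a voiceless obstruent between vowels /a/ and /a/, so it voices to [d]. /s/ is a voiceless obstruent between vowels /a/ and /o/, so it voices to [z]. /wohasatasoxev/ → wohazadazoxev.
Rule 3 (final devoicing): /v/ is a voiced obstruent in word-final position, so it devoices to [f]. /wohazadazoxev/ → wohazadazoxef.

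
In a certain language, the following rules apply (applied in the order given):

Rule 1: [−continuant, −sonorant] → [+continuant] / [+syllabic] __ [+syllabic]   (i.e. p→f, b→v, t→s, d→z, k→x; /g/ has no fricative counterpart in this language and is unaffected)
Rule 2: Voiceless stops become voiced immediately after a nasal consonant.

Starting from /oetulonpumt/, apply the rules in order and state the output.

oesulonbumd

Rule 1 (intervocalic spirantization): /t/ is a stop between vowels /e/ and /u/, so it spirantizes to the fricative [s]. /oetulonpumt/ → oesulonpumt.
Rule 2 (post-nasal voicing): /p/ is a voiceless stop immediately after the nasal /n/, so it voices to [b]. /t/ is a voiceless stop immediately after the nasal /m/, so it voices to [d]. /oesulonpumt/ → oesulonbumd.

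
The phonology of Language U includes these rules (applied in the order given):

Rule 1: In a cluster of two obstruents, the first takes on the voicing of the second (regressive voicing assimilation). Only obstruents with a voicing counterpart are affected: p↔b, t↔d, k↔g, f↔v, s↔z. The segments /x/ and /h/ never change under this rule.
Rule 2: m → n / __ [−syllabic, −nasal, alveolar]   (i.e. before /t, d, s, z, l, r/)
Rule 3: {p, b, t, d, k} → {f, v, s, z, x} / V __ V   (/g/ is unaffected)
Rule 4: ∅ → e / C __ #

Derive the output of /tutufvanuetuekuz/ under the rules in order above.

Rule 1 (regressive voicing assimilation): /f/ precedes the voiced obstruent /v/, so it voices to [v] by assimilation. /tutufvanuetuekuz/ → tutuvvanuetuekuz.
Rule 2 (nasal place assimilation): no segment meets the environment; /tutuvvanuetuekuz/ is unchanged.
Rule 3 (intervocalic spirantization): /t/ is a stop between vowels /u/ and /u/, so it spirantizes to the fricative [s]. /t/ is a stop between vowels /e/ and /u/, so it spirantizes to the fricative [s]. /k/ is a stop between vowels /e/ and /u/, so it spirantizes to the fricative [x]. /tutuvvanuetuekuz/ → tusuvvanuesuexuz.
Rule 4 (final e-epenthesis): the form ends in the consonant /z/, so [e] is inserted word-finally. /tusuvvanuesuexuz/ → tusuvvanuesuexuze.

tusuvvanuesuexuze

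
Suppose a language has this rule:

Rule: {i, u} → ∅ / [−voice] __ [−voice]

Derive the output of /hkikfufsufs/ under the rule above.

hkkffsfs

/i/ is a high vowel flanked by voiceless consonants /k/ and /k/, so it deletes.
/u/ is a high vowel flanked by voiceless consonants /f/ and /f/, so it deletes.
/u/ is a high vowel flanked by voiceless consonants /s/ and /f/, so it deletes.
Surface form: [hkkffsfs].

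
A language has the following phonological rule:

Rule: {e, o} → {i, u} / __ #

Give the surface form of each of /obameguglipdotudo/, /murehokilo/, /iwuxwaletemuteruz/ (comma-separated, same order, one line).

/obameguglipdotudo/: /o/ is a mid vowel in word-final position, so it raises to [u]. → [obameguglipdotudu].
/murehokilo/: /o/ is a mid vowel in word-final position, so it raises to [u]. → [murehokilu].
/iwuxwaletemuteruz/: the rule's environment is not met; surfaces unchanged as [iwuxwaletemuteruz].

obameguglipdotudu, murehokilu, iwuxwaletemuteruz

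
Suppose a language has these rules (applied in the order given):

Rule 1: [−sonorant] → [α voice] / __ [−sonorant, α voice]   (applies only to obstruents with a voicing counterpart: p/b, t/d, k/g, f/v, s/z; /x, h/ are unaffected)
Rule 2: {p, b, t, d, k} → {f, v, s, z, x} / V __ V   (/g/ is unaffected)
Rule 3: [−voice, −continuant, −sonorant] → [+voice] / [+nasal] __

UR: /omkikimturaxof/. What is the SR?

Rule 1 (regressive voicing assimilation): no segment meets the environment; /omkikimturaxof/ is unchanged.
Rule 2 (intervocalic spirantization): /k/ is a stop between vowels /i/ and /i/, so it spirantizes to the fricative [x]. /omkikimturaxof/ → omkiximturaxof.
Rule 3 (post-nasal voicing): /k/ is a voiceless stop immediately after the nasal /m/, so it voices to [g]. /t/ is a voiceless stop immediately after the nasal /m/, so it voices to [d]. /omkiximturaxof/ → omgiximduraxof.

omgiximduraxof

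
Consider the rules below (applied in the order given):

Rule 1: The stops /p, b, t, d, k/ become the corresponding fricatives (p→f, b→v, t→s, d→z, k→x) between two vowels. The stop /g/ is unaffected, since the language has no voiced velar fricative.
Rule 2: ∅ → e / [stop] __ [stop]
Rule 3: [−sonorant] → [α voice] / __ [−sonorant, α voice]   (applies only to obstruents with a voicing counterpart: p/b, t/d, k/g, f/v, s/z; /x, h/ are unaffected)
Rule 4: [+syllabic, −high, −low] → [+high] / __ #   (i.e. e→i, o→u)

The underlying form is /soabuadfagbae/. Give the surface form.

Rule 1 (intervocalic spirantization): /b/ is a stop between vowels /a/ and /u/, so it spirantizes to the fricative [v]. /soabuadfagbae/ → soavuadfagbae.
Rule 2 (stop-cluster e-epenthesis): /g/ and /b/ form a stop–stop cluster, so [e] is inserted between them. /soavuadfagbae/ → soavuadfagebae.
Rule 3 (regressive voicing assimilation): /d/ precedes the voiceless obstruent /f/, so it devoices to [t] by assimilation. /soavuadfagebae/ → soavuatfagebae.
Rule 4 (final vowel raising): /e/ is a mid vowel in word-final position, so it raises to [i]. /soavuatfagebae/ → soavuatfagebai.

soavuatfagebai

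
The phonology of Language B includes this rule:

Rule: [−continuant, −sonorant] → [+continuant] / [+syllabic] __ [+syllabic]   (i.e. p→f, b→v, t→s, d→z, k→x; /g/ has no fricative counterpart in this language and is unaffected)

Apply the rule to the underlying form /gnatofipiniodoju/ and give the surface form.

gnasofifiniozoju

/t/ is a stop between vowels /a/ and /o/, so it spirantizes to the fricative [s].
/p/ is a stop between vowels /i/ and /i/, so it spirantizes to the fricative [f].
/d/ is a stop between vowels /o/ and /o/, so it spirantizes to the fricative [z].
Surface form: [gnasofifiniozoju].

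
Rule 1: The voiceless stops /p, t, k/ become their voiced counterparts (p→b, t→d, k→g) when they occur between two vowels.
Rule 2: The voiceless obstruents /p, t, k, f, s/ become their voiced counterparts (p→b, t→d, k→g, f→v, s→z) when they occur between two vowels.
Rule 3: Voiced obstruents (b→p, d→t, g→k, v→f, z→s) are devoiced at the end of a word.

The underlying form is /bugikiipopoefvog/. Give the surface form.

Rule 1 (intervocalic voicing): /k/ is a voiceless stop between vowels /i/ and /i/, so it voices to [g]. /p/ is a voiceless stop between vowels /i/ and /o/, so it voices to [b]. /p/ is a voiceless stop between vowels /o/ and /o/, so it voices to [b]. /bugikiipopoefvog/ → bugigiiboboefvog.
Rule 2 (intervocalic voicing): no segment meets the environment; /bugigiiboboefvog/ is unchanged.
Rule 3 (final devoicing): /g/ is a voiced obstruent in word-final position, so it devoices to [k]. /bugigiiboboefvog/ → bugigiiboboefvok.

bugigiiboboefvok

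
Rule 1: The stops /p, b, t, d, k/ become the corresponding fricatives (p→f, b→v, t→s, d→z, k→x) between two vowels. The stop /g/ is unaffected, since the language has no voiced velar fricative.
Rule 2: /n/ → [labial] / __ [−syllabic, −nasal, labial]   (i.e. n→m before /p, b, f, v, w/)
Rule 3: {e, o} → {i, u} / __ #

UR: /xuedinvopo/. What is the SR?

xuezimvofu

Rule 1 (intervocalic spirantization): /d/ is a stop between vowels /e/ and /i/, so it spirantizes to the fricative [z]. /p/ is a stop between vowels /o/ and /o/, so it spirantizes to the fricative [f]. /xuedinvopo/ → xuezinvofo.
Rule 2 (nasal place assimilation): /n/ precedes the labial consonant /v/, so it assimilates in place to [m]. /xuezinvofo/ → xuezimvofo.
Rule 3 (final vowel raising): /o/ is a mid vowel in word-final position, so it raises to [u]. /xuezimvofo/ → xuezimvofu.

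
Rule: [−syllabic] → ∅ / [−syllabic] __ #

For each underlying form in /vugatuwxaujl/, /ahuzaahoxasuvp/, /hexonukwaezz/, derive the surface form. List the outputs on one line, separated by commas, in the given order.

vugatuwxauj, ahuzaahoxasuv, hexonukwaez

/vugatuwxaujl/: /l/ is the second consonant of a word-final cluster /jl/, so it deletes. → [vugatuwxauj].
/ahuzaahoxasuvp/: /p/ is the second consonant of a word-final cluster /vp/, so it deletes. → [ahuzaahoxasuv].
/hexonukwaezz/: /z/ is the second consonant of a word-final cluster /zz/, so it deletes. → [hexonukwaez].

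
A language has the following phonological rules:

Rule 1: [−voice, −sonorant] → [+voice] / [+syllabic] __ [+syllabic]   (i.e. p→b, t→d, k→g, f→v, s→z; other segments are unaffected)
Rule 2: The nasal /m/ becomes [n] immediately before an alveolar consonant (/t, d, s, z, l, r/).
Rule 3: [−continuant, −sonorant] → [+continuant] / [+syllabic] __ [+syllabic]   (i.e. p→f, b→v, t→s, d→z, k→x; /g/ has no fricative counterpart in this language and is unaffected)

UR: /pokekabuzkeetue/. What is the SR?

pogegavuzkeezue

Rule 1 (intervocalic voicing): /k/ is a voiceless obstruent between vowels /o/ and /e/, so it voices to [g]. /k/ is a voiceless obstruent between vowels /e/ and /a/, so it voices to [g]. /t/ is a voiceless obstruent between vowels /e/ and /u/, so it voices to [d]. /pokekabuzkeetue/ → pogegabuzkeedue.
Rule 2 (nasal place assimilation): no segment meets the environment; /pogegabuzkeedue/ is unchanged.
Rule 3 (intervocalic spirantization): /b/ is a stop between vowels /a/ and /u/, so it spirantizes to the fricative [v]. /d/ is a stop between vowels /e/ and /u/, so it spirantizes to the fricative [z]. /pogegabuzkeedue/ → pogegavuzkeezue.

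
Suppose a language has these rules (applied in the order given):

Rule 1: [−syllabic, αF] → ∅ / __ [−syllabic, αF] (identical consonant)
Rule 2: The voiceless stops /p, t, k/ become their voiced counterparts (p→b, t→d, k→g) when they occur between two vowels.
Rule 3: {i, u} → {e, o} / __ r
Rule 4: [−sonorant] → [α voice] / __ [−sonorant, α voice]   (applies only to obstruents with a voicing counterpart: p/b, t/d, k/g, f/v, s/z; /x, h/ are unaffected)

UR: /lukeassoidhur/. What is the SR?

Rule 1 (degemination): /ss/ is a geminate; the first /s/ deletes. /lukeassoidhur/ → lukeasoidhur.
Rule 2 (intervocalic voicing): /k/ is a voiceless stop between vowels /u/ and /e/, so it voices to [g]. /lukeasoidhur/ → lugeasoidhur.
Rule 3 (pre-rhotic lowering): /u/ is a high vowel immediately before /r/, so it lowers to [o]. /lugeasoidhur/ → lugeasoidhor.
Rule 4 (regressive voicing assimilation): /d/ precedes the voiceless obstruent /h/, so it devoices to [t] by assimilation. /lugeasoidhor/ → lugeasoithor.

lugeasoithor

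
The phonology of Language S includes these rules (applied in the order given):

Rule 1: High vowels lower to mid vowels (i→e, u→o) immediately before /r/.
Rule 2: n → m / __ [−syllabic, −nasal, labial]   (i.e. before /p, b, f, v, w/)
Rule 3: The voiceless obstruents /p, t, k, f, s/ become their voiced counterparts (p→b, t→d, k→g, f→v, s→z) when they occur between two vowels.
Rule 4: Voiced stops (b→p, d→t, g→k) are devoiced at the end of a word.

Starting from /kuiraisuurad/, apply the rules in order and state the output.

Rule 1 (pre-rhotic lowering): /i/ is a high vowel immediately before /r/, so it lowers to [e]. /u/ is a high vowel immediately before /r/, so it lowers to [o]. /kuiraisuurad/ → kueraisuorad.
Rule 2 (nasal place assimilation): no segment meets the environment; /kueraisuorad/ is unchanged.
Rule 3 (intervocalic voicing): /s/ is a voiceless obstruent between vowels /i/ and /u/, so it voices to [z]. /kueraisuorad/ → kueraizuorad.
Rule 4 (final devoicing): /d/ is a voiced stop in word-final position, so it devoices to [t]. /kueraizuorad/ → kueraizuorat.

kueraizuorat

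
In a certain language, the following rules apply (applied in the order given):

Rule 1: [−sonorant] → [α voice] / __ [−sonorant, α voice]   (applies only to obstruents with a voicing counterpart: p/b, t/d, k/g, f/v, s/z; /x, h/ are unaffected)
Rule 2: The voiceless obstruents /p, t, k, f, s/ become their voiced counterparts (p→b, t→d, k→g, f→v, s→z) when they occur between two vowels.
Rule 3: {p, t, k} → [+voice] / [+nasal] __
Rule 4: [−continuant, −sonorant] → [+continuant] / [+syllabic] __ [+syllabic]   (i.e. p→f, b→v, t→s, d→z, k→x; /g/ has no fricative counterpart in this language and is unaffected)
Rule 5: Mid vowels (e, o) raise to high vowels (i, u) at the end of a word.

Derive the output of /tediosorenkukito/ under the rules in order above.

Rule 1 (regressive voicing assimilation): no segment meets the environment; /tediosorenkukito/ is unchanged.
Rule 2 (intervocalic voicing): /s/ is a voiceless obstruent between vowels /o/ and /o/, so it voices to [z]. /k/ is a voiceless obstruent between vowels /u/ and /i/, so it voices to [g]. /t/ is a voiceless obstruent between vowels /i/ and /o/, so it voices to [d]. /tediosorenkukito/ → tediozorenkugido.
Rule 3 (post-nasal voicing): /k/ is a voiceless stop immediately after the nasal /n/, so it voices to [g]. /tediozorenkugido/ → tediozorengugido.
Rule 4 (intervocalic spirantization): /d/ is a stop between vowels /e/ and /i/, so it spirantizes to the fricative [z]. /d/ is a stop between vowels /i/ and /o/, so it spirantizes to the fricative [z]. /tediozorengugido/ → teziozorengugizo.
Rule 5 (final vowel raising): /o/ is a mid vowel in word-final position, so it raises to [u]. /teziozorengugizo/ → teziozorengugizu.

teziozorengugizu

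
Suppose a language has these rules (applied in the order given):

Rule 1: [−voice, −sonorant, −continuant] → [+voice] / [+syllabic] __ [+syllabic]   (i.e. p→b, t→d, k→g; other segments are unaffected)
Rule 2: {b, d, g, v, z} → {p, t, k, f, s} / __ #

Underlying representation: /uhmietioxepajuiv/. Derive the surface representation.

Rule 1 (intervocalic voicing): /t/ is a voiceless stop between vowels /e/ and /i/, so it voices to [d]. /p/ is a voiceless stop between vowels /e/ and /a/, so it voices to [b]. /uhmietioxepajuiv/ → uhmiedioxebajuiv.
Rule 2 (final devoicing): /v/ is a voiced obstruent in word-final position, so it devoices to [f]. /uhmiedioxebajuiv/ → uhmiedioxebajuif.

uhmiedioxebajuif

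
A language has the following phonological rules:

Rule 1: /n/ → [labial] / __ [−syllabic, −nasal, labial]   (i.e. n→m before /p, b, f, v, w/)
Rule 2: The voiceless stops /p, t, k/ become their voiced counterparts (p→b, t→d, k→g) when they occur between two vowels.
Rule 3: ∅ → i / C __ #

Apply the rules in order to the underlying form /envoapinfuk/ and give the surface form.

Rule 1 (nasal place assimilation): /n/ precedes the labial consonant /v/, so it assimilates in place to [m]. /n/ precedes the labial consonant /f/, so it assimilates in place to [m]. /envoapinfuk/ → emvoapimfuk.
Rule 2 (intervocalic voicing): /p/ is a voiceless stop between vowels /a/ and /i/, so it voices to [b]. /emvoapimfuk/ → emvoabimfuk.
Rule 3 (final i-epenthesis): the form ends in the consonant /k/, so [i] is inserted word-finally. /emvoabimfuk/ → emvoabimfuki.

emvoabimfuki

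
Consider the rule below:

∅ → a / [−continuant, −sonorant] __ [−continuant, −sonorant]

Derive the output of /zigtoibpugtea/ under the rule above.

zigatoibapugatea

/g/ and /t/ form a stop–stop cluster, so [a] is inserted between them.
/b/ and /p/ form a stop–stop cluster, so [a] is inserted between them.
/g/ and /t/ form a stop–stop cluster, so [a] is inserted between them.
Surface form: [zigatoibapugatea].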